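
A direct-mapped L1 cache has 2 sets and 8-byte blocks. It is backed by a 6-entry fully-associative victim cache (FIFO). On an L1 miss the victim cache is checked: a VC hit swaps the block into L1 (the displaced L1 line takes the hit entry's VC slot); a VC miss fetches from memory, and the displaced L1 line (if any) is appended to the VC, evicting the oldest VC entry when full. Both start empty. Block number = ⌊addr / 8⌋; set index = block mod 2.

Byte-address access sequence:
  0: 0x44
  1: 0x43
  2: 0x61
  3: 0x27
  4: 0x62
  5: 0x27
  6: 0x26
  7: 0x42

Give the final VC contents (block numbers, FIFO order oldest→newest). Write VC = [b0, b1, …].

  [0] addr=0x44 blk=8 s=0: MISS | VC []
  [1] addr=0x43 blk=8 s=0: L1-HIT | VC []
  [2] addr=0x61 blk=12 s=0: MISS | VC [8]
  [3] addr=0x27 blk=4 s=0: MISS | VC [8, 12]
  [4] addr=0x62 blk=12 s=0: VC-HIT | VC [8, 4]
  [5] addr=0x27 blk=4 s=0: VC-HIT | VC [8, 12]
  [6] addr=0x26 blk=4 s=0: L1-HIT | VC [8, 12]
  [7] addr=0x42 blk=8 s=0: VC-HIT | VC [4, 12]

VC = [4, 12]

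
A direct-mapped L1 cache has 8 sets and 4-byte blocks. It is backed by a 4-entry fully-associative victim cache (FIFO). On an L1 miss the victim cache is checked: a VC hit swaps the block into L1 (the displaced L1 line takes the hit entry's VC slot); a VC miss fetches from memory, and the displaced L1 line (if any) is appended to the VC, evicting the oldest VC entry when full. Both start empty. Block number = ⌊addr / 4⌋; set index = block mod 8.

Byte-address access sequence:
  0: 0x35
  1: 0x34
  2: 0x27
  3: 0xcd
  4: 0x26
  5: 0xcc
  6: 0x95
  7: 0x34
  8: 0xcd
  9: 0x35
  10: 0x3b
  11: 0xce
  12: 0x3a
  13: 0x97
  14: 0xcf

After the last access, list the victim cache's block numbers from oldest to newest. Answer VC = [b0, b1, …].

VC = [13]

#0 0x35→b13/s5 MISS; vc=[]
#1 0x34→b13/s5 L1-HIT; vc=[]
#2 0x27→b9/s1 MISS; vc=[]
#3 0xcd→b51/s3 MISS; vc=[]
#4 0x26→b9/s1 L1-HIT; vc=[]
#5 0xcc→b51/s3 L1-HIT; vc=[]
#6 0x95→b37/s5 MISS; vc=[13]
#7 0x34→b13/s5 VC-HIT; vc=[37]
#8 0xcd→b51/s3 L1-HIT; vc=[37]
#9 0x35→b13/s5 L1-HIT; vc=[37]
#10 0x3b→b14/s6 MISS; vc=[37]
#11 0xce→b51/s3 L1-HIT; vc=[37]
#12 0x3a→b14/s6 L1-HIT; vc=[37]
#13 0x97→b37/s5 VC-HIT; vc=[13]
#14 0xcf→b51/s3 L1-HIT; vc=[13]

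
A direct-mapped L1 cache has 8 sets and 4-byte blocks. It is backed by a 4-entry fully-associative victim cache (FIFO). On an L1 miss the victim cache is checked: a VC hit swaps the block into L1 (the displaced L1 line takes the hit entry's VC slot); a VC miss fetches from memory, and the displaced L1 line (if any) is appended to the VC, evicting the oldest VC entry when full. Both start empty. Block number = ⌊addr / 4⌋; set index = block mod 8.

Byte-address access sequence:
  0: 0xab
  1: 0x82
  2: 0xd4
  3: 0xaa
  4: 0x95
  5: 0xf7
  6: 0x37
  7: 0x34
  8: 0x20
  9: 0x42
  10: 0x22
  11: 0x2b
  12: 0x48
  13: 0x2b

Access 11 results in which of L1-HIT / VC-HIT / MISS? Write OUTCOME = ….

OUTCOME = MISS

  [0] addr=0xab blk=42 s=2: MISS | VC []
  [1] addr=0x82 blk=32 s=0: MISS | VC []
  [2] addr=0xd4 blk=53 s=5: MISS | VC []
  [3] addr=0xaa blk=42 s=2: L1-HIT | VC []
  [4] addr=0x95 blk=37 s=5: MISS | VC [53]
  [5] addr=0xf7 blk=61 s=5: MISS | VC [53, 37]
  [6] addr=0x37 blk=13 s=5: MISS | VC [53, 37, 61]
  [7] addr=0x34 blk=13 s=5: L1-HIT | VC [53, 37, 61]
  [8] addr=0x20 blk=8 s=0: MISS | VC [53, 37, 61, 32]
  [9] addr=0x42 blk=16 s=0: MISS | VC [37, 61, 32, 8]
  [10] addr=0x22 blk=8 s=0: VC-HIT | VC [37, 61, 32, 16]
  [11] addr=0x2b blk=10 s=2: MISS | VC [61, 32, 16, 42]
  [12] addr=0x48 blk=18 s=2: MISS | VC [32, 16, 42, 10]
  [13] addr=0x2b blk=10 s=2: VC-HIT | VC [32, 16, 42, 18]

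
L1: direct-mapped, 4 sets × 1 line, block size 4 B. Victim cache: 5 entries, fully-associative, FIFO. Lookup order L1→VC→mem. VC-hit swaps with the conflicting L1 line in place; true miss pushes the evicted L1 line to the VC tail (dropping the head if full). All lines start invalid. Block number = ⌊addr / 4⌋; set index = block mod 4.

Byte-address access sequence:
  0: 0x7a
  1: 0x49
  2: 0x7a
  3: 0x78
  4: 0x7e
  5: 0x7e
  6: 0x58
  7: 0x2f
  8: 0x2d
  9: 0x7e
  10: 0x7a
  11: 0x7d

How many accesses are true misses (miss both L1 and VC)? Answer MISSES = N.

  [0] addr=0x7a blk=30 s=2: MISS | VC []
  [1] addr=0x49 blk=18 s=2: MISS | VC [30]
  [2] addr=0x7a blk=30 s=2: VC-HIT | VC [18]
  [3] addr=0x78 blk=30 s=2: L1-HIT | VC [18]
  [4] addr=0x7e blk=31 s=3: MISS | VC [18]
  [5] addr=0x7e blk=31 s=3: L1-HIT | VC [18]
  [6] addr=0x58 blk=22 s=2: MISS | VC [18, 30]
  [7] addr=0x2f blk=11 s=3: MISS | VC [18, 30, 31]
  [8] addr=0x2d blk=11 s=3: L1-HIT | VC [18, 30, 31]
  [9] addr=0x7e blk=31 s=3: VC-HIT | VC [18, 30, 11]
  [10] addr=0x7a blk=30 s=2: VC-HIT | VC [18, 22, 11]
  [11] addr=0x7d blk=31 s=3: L1-HIT | VC [18, 22, 11]

MISSES = 5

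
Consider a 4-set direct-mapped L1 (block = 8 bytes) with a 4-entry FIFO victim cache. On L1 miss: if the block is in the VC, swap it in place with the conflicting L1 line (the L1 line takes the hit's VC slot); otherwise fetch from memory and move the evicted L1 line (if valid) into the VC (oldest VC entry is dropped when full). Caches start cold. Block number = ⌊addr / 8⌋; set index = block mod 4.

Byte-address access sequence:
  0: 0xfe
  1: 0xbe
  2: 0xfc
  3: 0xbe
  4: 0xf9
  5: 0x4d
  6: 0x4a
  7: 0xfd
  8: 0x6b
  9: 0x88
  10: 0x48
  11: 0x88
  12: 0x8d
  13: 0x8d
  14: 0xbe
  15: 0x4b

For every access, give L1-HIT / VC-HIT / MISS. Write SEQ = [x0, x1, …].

SEQ = [MISS, MISS, VC-HIT, VC-HIT, VC-HIT, MISS, L1-HIT, L1-HIT, MISS, MISS, VC-HIT, VC-HIT, L1-HIT, L1-HIT, VC-HIT, VC-HIT]

0: 0xfe (blk 31, set 3) → MISS  vc=[]
1: 0xbe (blk 23, set 3) → MISS  vc=[31]
2: 0xfc (blk 31, set 3) → VC-HIT  vc=[23]
3: 0xbe (blk 23, set 3) → VC-HIT  vc=[31]
4: 0xf9 (blk 31, set 3) → VC-HIT  vc=[23]
5: 0x4d (blk 9, set 1) → MISS  vc=[23]
6: 0x4a (blk 9, set 1) → L1-HIT  vc=[23]
7: 0xfd (blk 31, set 3) → L1-HIT  vc=[23]
8: 0x6b (blk 13, set 1) → MISS  vc=[23, 9]
9: 0x88 (blk 17, set 1) → MISS  vc=[23, 9, 13]
10: 0x48 (blk 9, set 1) → VC-HIT  vc=[23, 17, 13]
11: 0x88 (blk 17, set 1) → VC-HIT  vc=[23, 9, 13]
12: 0x8d (blk 17, set 1) → L1-HIT  vc=[23, 9, 13]
13: 0x8d (blk 17, set 1) → L1-HIT  vc=[23, 9, 13]
14: 0xbe (blk 23, set 3) → VC-HIT  vc=[31, 9, 13]
15: 0x4b (blk 9, set 1) → VC-HIT  vc=[31, 17, 13]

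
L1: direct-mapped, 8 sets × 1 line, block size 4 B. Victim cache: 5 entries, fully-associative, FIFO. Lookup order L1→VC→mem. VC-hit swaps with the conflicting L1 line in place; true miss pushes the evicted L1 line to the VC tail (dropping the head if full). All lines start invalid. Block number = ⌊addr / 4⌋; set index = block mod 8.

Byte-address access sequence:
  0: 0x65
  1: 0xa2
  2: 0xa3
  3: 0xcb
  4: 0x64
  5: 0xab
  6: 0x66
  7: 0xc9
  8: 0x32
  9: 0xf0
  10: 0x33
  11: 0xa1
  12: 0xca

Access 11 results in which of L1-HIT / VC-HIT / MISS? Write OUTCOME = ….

  [0] addr=0x65 blk=25 s=1: MISS | VC []
  [1] addr=0xa2 blk=40 s=0: MISS | VC []
  [2] addr=0xa3 blk=40 s=0: L1-HIT | VC []
  [3] addr=0xcb blk=50 s=2: MISS | VC []
  [4] addr=0x64 blk=25 s=1: L1-HIT | VC []
  [5] addr=0xab blk=42 s=2: MISS | VC [50]
  [6] addr=0x66 blk=25 s=1: L1-HIT | VC [50]
  [7] addr=0xc9 blk=50 s=2: VC-HIT | VC [42]
  [8] addr=0x32 blk=12 s=4: MISS | VC [42]
  [9] addr=0xf0 blk=60 s=4: MISS | VC [42, 12]
  [10] addr=0x33 blk=12 s=4: VC-HIT | VC [42, 60]
  [11] addr=0xa1 blk=40 s=0: L1-HIT | VC [42, 60]
  [12] addr=0xca blk=50 s=2: L1-HIT | VC [42, 60]

OUTCOME = L1-HIT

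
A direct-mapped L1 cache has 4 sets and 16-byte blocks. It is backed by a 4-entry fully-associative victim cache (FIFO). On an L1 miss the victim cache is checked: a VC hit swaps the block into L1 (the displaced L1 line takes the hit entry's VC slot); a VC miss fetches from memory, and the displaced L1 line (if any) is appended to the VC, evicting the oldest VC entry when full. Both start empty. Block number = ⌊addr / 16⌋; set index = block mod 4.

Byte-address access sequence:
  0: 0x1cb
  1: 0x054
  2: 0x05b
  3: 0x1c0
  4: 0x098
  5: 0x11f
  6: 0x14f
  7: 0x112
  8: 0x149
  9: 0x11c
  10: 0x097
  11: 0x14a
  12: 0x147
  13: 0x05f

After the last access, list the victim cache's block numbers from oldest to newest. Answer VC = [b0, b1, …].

#0 0x1cb→b28/s0 MISS; vc=[]
#1 0x54→b5/s1 MISS; vc=[]
#2 0x5b→b5/s1 L1-HIT; vc=[]
#3 0x1c0→b28/s0 L1-HIT; vc=[]
#4 0x98→b9/s1 MISS; vc=[5]
#5 0x11f→b17/s1 MISS; vc=[5,9]
#6 0x14f→b20/s0 MISS; vc=[5,9,28]
#7 0x112→b17/s1 L1-HIT; vc=[5,9,28]
#8 0x149→b20/s0 L1-HIT; vc=[5,9,28]
#9 0x11c→b17/s1 L1-HIT; vc=[5,9,28]
#10 0x97→b9/s1 VC-HIT; vc=[5,17,28]
#11 0x14a→b20/s0 L1-HIT; vc=[5,17,28]
#12 0x147→b20/s0 L1-HIT; vc=[5,17,28]
#13 0x5f→b5/s1 VC-HIT; vc=[9,17,28]

VC = [9, 17, 28]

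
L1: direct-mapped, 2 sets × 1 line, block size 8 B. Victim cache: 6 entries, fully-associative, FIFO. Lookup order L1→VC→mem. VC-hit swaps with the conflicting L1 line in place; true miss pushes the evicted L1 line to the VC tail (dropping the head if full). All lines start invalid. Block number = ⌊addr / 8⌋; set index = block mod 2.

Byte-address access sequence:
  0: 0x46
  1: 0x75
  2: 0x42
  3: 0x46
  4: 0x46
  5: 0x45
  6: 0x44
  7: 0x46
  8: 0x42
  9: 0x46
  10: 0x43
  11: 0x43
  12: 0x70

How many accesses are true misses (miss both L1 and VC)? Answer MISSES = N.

#0 0x46→b8/s0 MISS; vc=[]
#1 0x75→b14/s0 MISS; vc=[8]
#2 0x42→b8/s0 VC-HIT; vc=[14]
#3 0x46→b8/s0 L1-HIT; vc=[14]
#4 0x46→b8/s0 L1-HIT; vc=[14]
#5 0x45→b8/s0 L1-HIT; vc=[14]
#6 0x44→b8/s0 L1-HIT; vc=[14]
#7 0x46→b8/s0 L1-HIT; vc=[14]
#8 0x42→b8/s0 L1-HIT; vc=[14]
#9 0x46→b8/s0 L1-HIT; vc=[14]
#10 0x43→b8/s0 L1-HIT; vc=[14]
#11 0x43→b8/s0 L1-HIT; vc=[14]
#12 0x70→b14/s0 VC-HIT; vc=[8]

MISSES = 2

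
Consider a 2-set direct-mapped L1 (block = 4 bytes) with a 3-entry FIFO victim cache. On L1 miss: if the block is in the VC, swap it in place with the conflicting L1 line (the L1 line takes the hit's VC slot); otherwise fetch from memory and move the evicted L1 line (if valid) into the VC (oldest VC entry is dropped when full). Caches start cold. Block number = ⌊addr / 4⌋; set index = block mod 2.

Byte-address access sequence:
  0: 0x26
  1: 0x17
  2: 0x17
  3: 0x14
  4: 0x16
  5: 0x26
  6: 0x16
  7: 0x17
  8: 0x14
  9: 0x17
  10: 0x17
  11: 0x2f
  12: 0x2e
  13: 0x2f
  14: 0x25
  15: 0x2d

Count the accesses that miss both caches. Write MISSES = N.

  [0] addr=0x26 blk=9 s=1: MISS | VC []
  [1] addr=0x17 blk=5 s=1: MISS | VC [9]
  [2] addr=0x17 blk=5 s=1: L1-HIT | VC [9]
  [3] addr=0x14 blk=5 s=1: L1-HIT | VC [9]
  [4] addr=0x16 blk=5 s=1: L1-HIT | VC [9]
  [5] addr=0x26 blk=9 s=1: VC-HIT | VC [5]
  [6] addr=0x16 blk=5 s=1: VC-HIT | VC [9]
  [7] addr=0x17 blk=5 s=1: L1-HIT | VC [9]
  [8] addr=0x14 blk=5 s=1: L1-HIT | VC [9]
  [9] addr=0x17 blk=5 s=1: L1-HIT | VC [9]
  [10] addr=0x17 blk=5 s=1: L1-HIT | VC [9]
  [11] addr=0x2f blk=11 s=1: MISS | VC [9, 5]
  [12] addr=0x2e blk=11 s=1: L1-HIT | VC [9, 5]
  [13] addr=0x2f blk=11 s=1: L1-HIT | VC [9, 5]
  [14] addr=0x25 blk=9 s=1: VC-HIT | VC [11, 5]
  [15] addr=0x2d blk=11 s=1: VC-HIT | VC [9, 5]

MISSES = 3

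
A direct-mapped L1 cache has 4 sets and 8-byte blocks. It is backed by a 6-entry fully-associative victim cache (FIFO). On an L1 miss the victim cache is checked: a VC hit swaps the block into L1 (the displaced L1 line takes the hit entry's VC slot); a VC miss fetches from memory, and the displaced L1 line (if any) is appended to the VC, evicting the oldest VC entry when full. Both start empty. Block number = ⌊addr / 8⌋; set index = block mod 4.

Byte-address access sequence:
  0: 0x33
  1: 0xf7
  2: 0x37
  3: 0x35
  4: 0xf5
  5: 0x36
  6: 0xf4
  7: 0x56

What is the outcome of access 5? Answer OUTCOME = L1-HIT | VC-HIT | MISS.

0: 0x33 (blk 6, set 2) → MISS  vc=[]
1: 0xf7 (blk 30, set 2) → MISS  vc=[6]
2: 0x37 (blk 6, set 2) → VC-HIT  vc=[30]
3: 0x35 (blk 6, set 2) → L1-HIT  vc=[30]
4: 0xf5 (blk 30, set 2) → VC-HIT  vc=[6]
5: 0x36 (blk 6, set 2) → VC-HIT  vc=[30]
6: 0xf4 (blk 30, set 2) → VC-HIT  vc=[6]
7: 0x56 (blk 10, set 2) → MISS  vc=[6, 30]

OUTCOME = VC-HIT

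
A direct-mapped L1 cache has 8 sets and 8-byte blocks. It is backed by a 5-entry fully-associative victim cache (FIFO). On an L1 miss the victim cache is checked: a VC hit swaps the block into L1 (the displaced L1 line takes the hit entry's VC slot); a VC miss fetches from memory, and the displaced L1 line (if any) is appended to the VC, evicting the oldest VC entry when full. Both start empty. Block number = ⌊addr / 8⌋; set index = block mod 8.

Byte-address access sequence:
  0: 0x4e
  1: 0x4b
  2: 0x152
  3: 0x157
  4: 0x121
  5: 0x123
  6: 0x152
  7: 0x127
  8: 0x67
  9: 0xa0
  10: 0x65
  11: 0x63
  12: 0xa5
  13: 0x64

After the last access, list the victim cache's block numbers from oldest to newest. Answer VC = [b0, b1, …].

VC = [36, 20]

  [0] addr=0x4e blk=9 s=1: MISS | VC []
  [1] addr=0x4b blk=9 s=1: L1-HIT | VC []
  [2] addr=0x152 blk=42 s=2: MISS | VC []
  [3] addr=0x157 blk=42 s=2: L1-HIT | VC []
  [4] addr=0x121 blk=36 s=4: MISS | VC []
  [5] addr=0x123 blk=36 s=4: L1-HIT | VC []
  [6] addr=0x152 blk=42 s=2: L1-HIT | VC []
  [7] addr=0x127 blk=36 s=4: L1-HIT | VC []
  [8] addr=0x67 blk=12 s=4: MISS | VC [36]
  [9] addr=0xa0 blk=20 s=4: MISS | VC [36, 12]
  [10] addr=0x65 blk=12 s=4: VC-HIT | VC [36, 20]
  [11] addr=0x63 blk=12 s=4: L1-HIT | VC [36, 20]
  [12] addr=0xa5 blk=20 s=4: VC-HIT | VC [36, 12]
  [13] addr=0x64 blk=12 s=4: VC-HIT | VC [36, 20]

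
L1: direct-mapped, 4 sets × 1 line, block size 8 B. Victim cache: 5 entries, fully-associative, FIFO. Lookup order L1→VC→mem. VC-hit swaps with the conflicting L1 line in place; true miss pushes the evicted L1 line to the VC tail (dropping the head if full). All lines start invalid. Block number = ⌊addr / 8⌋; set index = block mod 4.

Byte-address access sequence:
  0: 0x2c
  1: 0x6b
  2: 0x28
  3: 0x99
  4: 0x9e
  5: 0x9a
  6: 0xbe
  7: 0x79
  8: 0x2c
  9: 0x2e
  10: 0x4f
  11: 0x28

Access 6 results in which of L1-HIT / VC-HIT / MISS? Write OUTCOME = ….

OUTCOME = MISS

0: 0x2c (blk 5, set 1) → MISS  vc=[]
1: 0x6b (blk 13, set 1) → MISS  vc=[5]
2: 0x28 (blk 5, set 1) → VC-HIT  vc=[13]
3: 0x99 (blk 19, set 3) → MISS  vc=[13]
4: 0x9e (blk 19, set 3) → L1-HIT  vc=[13]
5: 0x9a (blk 19, set 3) → L1-HIT  vc=[13]
6: 0xbe (blk 23, set 3) → MISS  vc=[13, 19]
7: 0x79 (blk 15, set 3) → MISS  vc=[13, 19, 23]
8: 0x2c (blk 5, set 1) → L1-HIT  vc=[13, 19, 23]
9: 0x2e (blk 5, set 1) → L1-HIT  vc=[13, 19, 23]
10: 0x4f (blk 9, set 1) → MISS  vc=[13, 19, 23, 5]
11: 0x28 (blk 5, set 1) → VC-HIT  vc=[13, 19, 23, 9]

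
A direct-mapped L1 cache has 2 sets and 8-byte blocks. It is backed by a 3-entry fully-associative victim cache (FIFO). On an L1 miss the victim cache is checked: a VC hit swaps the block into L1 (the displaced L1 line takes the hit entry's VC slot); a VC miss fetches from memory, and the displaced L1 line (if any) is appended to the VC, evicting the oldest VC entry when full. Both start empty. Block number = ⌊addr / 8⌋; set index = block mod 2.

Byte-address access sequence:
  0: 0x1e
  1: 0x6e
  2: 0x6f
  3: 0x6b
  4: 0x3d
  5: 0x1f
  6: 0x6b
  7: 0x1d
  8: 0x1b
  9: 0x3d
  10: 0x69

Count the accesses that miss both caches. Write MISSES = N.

MISSES = 3

  [0] addr=0x1e blk=3 s=1: MISS | VC []
  [1] addr=0x6e blk=13 s=1: MISS | VC [3]
  [2] addr=0x6f blk=13 s=1: L1-HIT | VC [3]
  [3] addr=0x6b blk=13 s=1: L1-HIT | VC [3]
  [4] addr=0x3d blk=7 s=1: MISS | VC [3, 13]
  [5] addr=0x1f blk=3 s=1: VC-HIT | VC [7, 13]
  [6] addr=0x6b blk=13 s=1: VC-HIT | VC [7, 3]
  [7] addr=0x1d blk=3 s=1: VC-HIT | VC [7, 13]
  [8] addr=0x1b blk=3 s=1: L1-HIT | VC [7, 13]
  [9] addr=0x3d blk=7 s=1: VC-HIT | VC [3, 13]
  [10] addr=0x69 blk=13 s=1: VC-HIT | VC [3, 7]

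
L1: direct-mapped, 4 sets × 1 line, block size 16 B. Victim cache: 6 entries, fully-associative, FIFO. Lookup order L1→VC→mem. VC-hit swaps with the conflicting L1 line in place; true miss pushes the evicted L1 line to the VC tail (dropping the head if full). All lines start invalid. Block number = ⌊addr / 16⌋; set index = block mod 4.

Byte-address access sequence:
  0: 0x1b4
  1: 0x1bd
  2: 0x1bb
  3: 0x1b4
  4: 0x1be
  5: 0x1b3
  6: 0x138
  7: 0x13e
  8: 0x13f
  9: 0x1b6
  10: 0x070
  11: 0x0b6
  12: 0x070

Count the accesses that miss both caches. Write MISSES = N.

  [0] addr=0x1b4 blk=27 s=3: MISS | VC []
  [1] addr=0x1bd blk=27 s=3: L1-HIT | VC []
  [2] addr=0x1bb blk=27 s=3: L1-HIT | VC []
  [3] addr=0x1b4 blk=27 s=3: L1-HIT | VC []
  [4] addr=0x1be blk=27 s=3: L1-HIT | VC []
  [5] addr=0x1b3 blk=27 s=3: L1-HIT | VC []
  [6] addr=0x138 blk=19 s=3: MISS | VC [27]
  [7] addr=0x13e blk=19 s=3: L1-HIT | VC [27]
  [8] addr=0x13f blk=19 s=3: L1-HIT | VC [27]
  [9] addr=0x1b6 blk=27 s=3: VC-HIT | VC [19]
  [10] addr=0x70 blk=7 s=3: MISS | VC [19, 27]
  [11] addr=0xb6 blk=11 s=3: MISS | VC [19, 27, 7]
  [12] addr=0x70 blk=7 s=3: VC-HIT | VC [19, 27, 11]

MISSES = 4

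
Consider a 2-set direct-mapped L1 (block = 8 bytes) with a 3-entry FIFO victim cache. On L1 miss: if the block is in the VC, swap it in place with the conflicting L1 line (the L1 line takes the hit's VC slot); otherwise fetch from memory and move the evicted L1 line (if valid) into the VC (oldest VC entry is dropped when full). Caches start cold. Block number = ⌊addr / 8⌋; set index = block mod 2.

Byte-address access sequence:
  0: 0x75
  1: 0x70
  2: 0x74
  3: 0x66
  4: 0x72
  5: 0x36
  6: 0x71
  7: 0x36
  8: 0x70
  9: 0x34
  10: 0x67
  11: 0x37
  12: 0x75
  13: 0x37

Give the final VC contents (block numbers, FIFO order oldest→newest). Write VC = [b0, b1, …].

VC = [12, 14]

0: 0x75 (blk 14, set 0) → MISS  vc=[]
1: 0x70 (blk 14, set 0) → L1-HIT  vc=[]
2: 0x74 (blk 14, set 0) → L1-HIT  vc=[]
3: 0x66 (blk 12, set 0) → MISS  vc=[14]
4: 0x72 (blk 14, set 0) → VC-HIT  vc=[12]
5: 0x36 (blk 6, set 0) → MISS  vc=[12, 14]
6: 0x71 (blk 14, set 0) → VC-HIT  vc=[12, 6]
7: 0x36 (blk 6, set 0) → VC-HIT  vc=[12, 14]
8: 0x70 (blk 14, set 0) → VC-HIT  vc=[12, 6]
9: 0x34 (blk 6, set 0) → VC-HIT  vc=[12, 14]
10: 0x67 (blk 12, set 0) → VC-HIT  vc=[6, 14]
11: 0x37 (blk 6, set 0) → VC-HIT  vc=[12, 14]
12: 0x75 (blk 14, set 0) → VC-HIT  vc=[12, 6]
13: 0x37 (blk 6, set 0) → VC-HIT  vc=[12, 14]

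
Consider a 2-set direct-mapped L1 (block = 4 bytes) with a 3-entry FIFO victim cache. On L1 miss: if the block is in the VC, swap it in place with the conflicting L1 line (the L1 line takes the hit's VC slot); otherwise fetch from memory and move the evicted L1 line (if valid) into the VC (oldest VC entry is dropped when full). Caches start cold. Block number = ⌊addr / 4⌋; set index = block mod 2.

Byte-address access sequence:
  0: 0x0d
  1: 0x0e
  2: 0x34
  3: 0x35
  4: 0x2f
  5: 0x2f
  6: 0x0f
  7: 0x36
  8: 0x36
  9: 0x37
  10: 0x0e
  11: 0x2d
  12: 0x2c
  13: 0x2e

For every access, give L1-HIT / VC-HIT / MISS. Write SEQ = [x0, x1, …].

SEQ = [MISS, L1-HIT, MISS, L1-HIT, MISS, L1-HIT, VC-HIT, VC-HIT, L1-HIT, L1-HIT, VC-HIT, VC-HIT, L1-HIT, L1-HIT]

0: 0xd (blk 3, set 1) → MISS  vc=[]
1: 0xe (blk 3, set 1) → L1-HIT  vc=[]
2: 0x34 (blk 13, set 1) → MISS  vc=[3]
3: 0x35 (blk 13, set 1) → L1-HIT  vc=[3]
4: 0x2f (blk 11, set 1) → MISS  vc=[3, 13]
5: 0x2f (blk 11, set 1) → L1-HIT  vc=[3, 13]
6: 0xf (blk 3, set 1) → VC-HIT  vc=[11, 13]
7: 0x36 (blk 13, set 1) → VC-HIT  vc=[11, 3]
8: 0x36 (blk 13, set 1) → L1-HIT  vc=[11, 3]
9: 0x37 (blk 13, set 1) → L1-HIT  vc=[11, 3]
10: 0xe (blk 3, set 1) → VC-HIT  vc=[11, 13]
11: 0x2d (blk 11, set 1) → VC-HIT  vc=[3, 13]
12: 0x2c (blk 11, set 1) → L1-HIT  vc=[3, 13]
13: 0x2e (blk 11, set 1) → L1-HIT  vc=[3, 13]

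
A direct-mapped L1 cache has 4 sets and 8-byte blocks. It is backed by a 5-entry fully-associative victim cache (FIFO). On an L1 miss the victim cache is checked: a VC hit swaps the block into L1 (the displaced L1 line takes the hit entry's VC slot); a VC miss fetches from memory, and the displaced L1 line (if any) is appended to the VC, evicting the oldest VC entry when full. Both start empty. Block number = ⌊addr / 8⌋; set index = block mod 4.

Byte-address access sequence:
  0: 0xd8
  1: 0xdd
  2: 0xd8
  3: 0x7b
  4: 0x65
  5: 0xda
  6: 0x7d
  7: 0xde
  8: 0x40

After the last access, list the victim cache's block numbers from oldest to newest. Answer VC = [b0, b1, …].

#0 0xd8→b27/s3 MISS; vc=[]
#1 0xdd→b27/s3 L1-HIT; vc=[]
#2 0xd8→b27/s3 L1-HIT; vc=[]
#3 0x7b→b15/s3 MISS; vc=[27]
#4 0x65→b12/s0 MISS; vc=[27]
#5 0xda→b27/s3 VC-HIT; vc=[15]
#6 0x7d→b15/s3 VC-HIT; vc=[27]
#7 0xde→b27/s3 VC-HIT; vc=[15]
#8 0x40→b8/s0 MISS; vc=[15,12]

VC = [15, 12]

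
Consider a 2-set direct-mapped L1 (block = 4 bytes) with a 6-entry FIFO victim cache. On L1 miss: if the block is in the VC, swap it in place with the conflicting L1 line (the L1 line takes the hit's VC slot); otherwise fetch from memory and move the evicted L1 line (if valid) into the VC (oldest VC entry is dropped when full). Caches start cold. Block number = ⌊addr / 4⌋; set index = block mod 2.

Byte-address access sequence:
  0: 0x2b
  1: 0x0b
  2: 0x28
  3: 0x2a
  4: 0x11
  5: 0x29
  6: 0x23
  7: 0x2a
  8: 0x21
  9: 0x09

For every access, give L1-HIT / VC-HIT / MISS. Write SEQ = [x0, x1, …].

SEQ = [MISS, MISS, VC-HIT, L1-HIT, MISS, VC-HIT, MISS, VC-HIT, VC-HIT, VC-HIT]

0: 0x2b (blk 10, set 0) → MISS  vc=[]
1: 0xb (blk 2, set 0) → MISS  vc=[10]
2: 0x28 (blk 10, set 0) → VC-HIT  vc=[2]
3: 0x2a (blk 10, set 0) → L1-HIT  vc=[2]
4: 0x11 (blk 4, set 0) → MISS  vc=[2, 10]
5: 0x29 (blk 10, set 0) → VC-HIT  vc=[2, 4]
6: 0x23 (blk 8, set 0) → MISS  vc=[2, 4, 10]
7: 0x2a (blk 10, set 0) → VC-HIT  vc=[2, 4, 8]
8: 0x21 (blk 8, set 0) → VC-HIT  vc=[2, 4, 10]
9: 0x9 (blk 2, set 0) → VC-HIT  vc=[8, 4, 10]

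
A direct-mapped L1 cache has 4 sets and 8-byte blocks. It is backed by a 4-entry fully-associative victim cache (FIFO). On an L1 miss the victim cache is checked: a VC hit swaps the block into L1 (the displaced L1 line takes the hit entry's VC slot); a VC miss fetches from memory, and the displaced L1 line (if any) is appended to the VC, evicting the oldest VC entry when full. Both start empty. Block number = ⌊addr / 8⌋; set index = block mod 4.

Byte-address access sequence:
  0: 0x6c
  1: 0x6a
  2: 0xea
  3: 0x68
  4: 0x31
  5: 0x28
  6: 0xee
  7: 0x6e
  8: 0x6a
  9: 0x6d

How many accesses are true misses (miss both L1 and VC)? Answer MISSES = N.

0: 0x6c (blk 13, set 1) → MISS  vc=[]
1: 0x6a (blk 13, set 1) → L1-HIT  vc=[]
2: 0xea (blk 29, set 1) → MISS  vc=[13]
3: 0x68 (blk 13, set 1) → VC-HIT  vc=[29]
4: 0x31 (blk 6, set 2) → MISS  vc=[29]
5: 0x28 (blk 5, set 1) → MISS  vc=[29, 13]
6: 0xee (blk 29, set 1) → VC-HIT  vc=[5, 13]
7: 0x6e (blk 13, set 1) → VC-HIT  vc=[5, 29]
8: 0x6a (blk 13, set 1) → L1-HIT  vc=[5, 29]
9: 0x6d (blk 13, set 1) → L1-HIT  vc=[5, 29]

MISSES = 4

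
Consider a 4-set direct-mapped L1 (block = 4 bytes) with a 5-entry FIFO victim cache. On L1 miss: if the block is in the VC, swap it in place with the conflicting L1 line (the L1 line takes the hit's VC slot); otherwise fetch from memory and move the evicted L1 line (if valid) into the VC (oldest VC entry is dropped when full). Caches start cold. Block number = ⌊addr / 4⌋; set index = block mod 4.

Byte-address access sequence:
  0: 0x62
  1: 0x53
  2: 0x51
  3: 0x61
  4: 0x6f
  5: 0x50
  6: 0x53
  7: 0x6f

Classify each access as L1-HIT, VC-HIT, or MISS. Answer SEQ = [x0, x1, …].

#0 0x62→b24/s0 MISS; vc=[]
#1 0x53→b20/s0 MISS; vc=[24]
#2 0x51→b20/s0 L1-HIT; vc=[24]
#3 0x61→b24/s0 VC-HIT; vc=[20]
#4 0x6f→b27/s3 MISS; vc=[20]
#5 0x50→b20/s0 VC-HIT; vc=[24]
#6 0x53→b20/s0 L1-HIT; vc=[24]
#7 0x6f→b27/s3 L1-HIT; vc=[24]

SEQ = [MISS, MISS, L1-HIT, VC-HIT, MISS, VC-HIT, L1-HIT, L1-HIT]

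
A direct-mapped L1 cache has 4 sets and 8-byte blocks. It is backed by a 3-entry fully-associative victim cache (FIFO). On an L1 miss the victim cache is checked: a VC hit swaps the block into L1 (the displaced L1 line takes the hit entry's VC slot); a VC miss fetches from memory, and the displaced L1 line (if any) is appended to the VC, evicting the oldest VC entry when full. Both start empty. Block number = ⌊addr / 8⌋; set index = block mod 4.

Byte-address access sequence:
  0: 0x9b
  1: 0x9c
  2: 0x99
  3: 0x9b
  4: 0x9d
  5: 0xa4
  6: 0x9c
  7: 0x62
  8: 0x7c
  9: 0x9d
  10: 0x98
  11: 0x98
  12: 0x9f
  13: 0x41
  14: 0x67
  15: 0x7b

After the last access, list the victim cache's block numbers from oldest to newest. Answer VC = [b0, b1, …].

VC = [20, 19, 8]

0: 0x9b (blk 19, set 3) → MISS  vc=[]
1: 0x9c (blk 19, set 3) → L1-HIT  vc=[]
2: 0x99 (blk 19, set 3) → L1-HIT  vc=[]
3: 0x9b (blk 19, set 3) → L1-HIT  vc=[]
4: 0x9d (blk 19, set 3) → L1-HIT  vc=[]
5: 0xa4 (blk 20, set 0) → MISS  vc=[]
6: 0x9c (blk 19, set 3) → L1-HIT  vc=[]
7: 0x62 (blk 12, set 0) → MISS  vc=[20]
8: 0x7c (blk 15, set 3) → MISS  vc=[20, 19]
9: 0x9d (blk 19, set 3) → VC-HIT  vc=[20, 15]
10: 0x98 (blk 19, set 3) → L1-HIT  vc=[20, 15]
11: 0x98 (blk 19, set 3) → L1-HIT  vc=[20, 15]
12: 0x9f (blk 19, set 3) → L1-HIT  vc=[20, 15]
13: 0x41 (blk 8, set 0) → MISS  vc=[20, 15, 12]
14: 0x67 (blk 12, set 0) → VC-HIT  vc=[20, 15, 8]
15: 0x7b (blk 15, set 3) → VC-HIT  vc=[20, 19, 8]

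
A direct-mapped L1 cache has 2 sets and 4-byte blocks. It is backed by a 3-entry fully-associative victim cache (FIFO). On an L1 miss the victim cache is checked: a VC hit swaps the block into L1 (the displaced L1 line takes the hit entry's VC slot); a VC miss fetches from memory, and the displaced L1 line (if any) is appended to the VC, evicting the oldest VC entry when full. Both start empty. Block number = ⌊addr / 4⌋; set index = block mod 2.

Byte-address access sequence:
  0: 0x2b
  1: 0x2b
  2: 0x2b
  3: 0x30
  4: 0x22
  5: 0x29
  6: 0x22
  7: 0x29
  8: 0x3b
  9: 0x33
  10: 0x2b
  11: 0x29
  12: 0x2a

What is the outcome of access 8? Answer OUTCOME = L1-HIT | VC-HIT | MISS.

OUTCOME = MISS

  [0] addr=0x2b blk=10 s=0: MISS | VC []
  [1] addr=0x2b blk=10 s=0: L1-HIT | VC []
  [2] addr=0x2b blk=10 s=0: L1-HIT | VC []
  [3] addr=0x30 blk=12 s=0: MISS | VC [10]
  [4] addr=0x22 blk=8 s=0: MISS | VC [10, 12]
  [5] addr=0x29 blk=10 s=0: VC-HIT | VC [8, 12]
  [6] addr=0x22 blk=8 s=0: VC-HIT | VC [10, 12]
  [7] addr=0x29 blk=10 s=0: VC-HIT | VC [8, 12]
  [8] addr=0x3b blk=14 s=0: MISS | VC [8, 12, 10]
  [9] addr=0x33 blk=12 s=0: VC-HIT | VC [8, 14, 10]
  [10] addr=0x2b blk=10 s=0: VC-HIT | VC [8, 14, 12]
  [11] addr=0x29 blk=10 s=0: L1-HIT | VC [8, 14, 12]
  [12] addr=0x2a blk=10 s=0: L1-HIT | VC [8, 14, 12]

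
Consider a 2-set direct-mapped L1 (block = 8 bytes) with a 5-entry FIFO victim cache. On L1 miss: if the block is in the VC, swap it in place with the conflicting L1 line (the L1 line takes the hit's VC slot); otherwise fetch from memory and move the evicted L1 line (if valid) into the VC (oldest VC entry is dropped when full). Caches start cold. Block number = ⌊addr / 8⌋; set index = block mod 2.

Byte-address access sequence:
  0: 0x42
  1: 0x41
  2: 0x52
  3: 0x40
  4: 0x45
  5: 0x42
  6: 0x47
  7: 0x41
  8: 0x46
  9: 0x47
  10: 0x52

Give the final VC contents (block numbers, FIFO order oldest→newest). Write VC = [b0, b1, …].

#0 0x42→b8/s0 MISS; vc=[]
#1 0x41→b8/s0 L1-HIT; vc=[]
#2 0x52→b10/s0 MISS; vc=[8]
#3 0x40→b8/s0 VC-HIT; vc=[10]
#4 0x45→b8/s0 L1-HIT; vc=[10]
#5 0x42→b8/s0 L1-HIT; vc=[10]
#6 0x47→b8/s0 L1-HIT; vc=[10]
#7 0x41→b8/s0 L1-HIT; vc=[10]
#8 0x46→b8/s0 L1-HIT; vc=[10]
#9 0x47→b8/s0 L1-HIT; vc=[10]
#10 0x52→b10/s0 VC-HIT; vc=[8]

VC = [8]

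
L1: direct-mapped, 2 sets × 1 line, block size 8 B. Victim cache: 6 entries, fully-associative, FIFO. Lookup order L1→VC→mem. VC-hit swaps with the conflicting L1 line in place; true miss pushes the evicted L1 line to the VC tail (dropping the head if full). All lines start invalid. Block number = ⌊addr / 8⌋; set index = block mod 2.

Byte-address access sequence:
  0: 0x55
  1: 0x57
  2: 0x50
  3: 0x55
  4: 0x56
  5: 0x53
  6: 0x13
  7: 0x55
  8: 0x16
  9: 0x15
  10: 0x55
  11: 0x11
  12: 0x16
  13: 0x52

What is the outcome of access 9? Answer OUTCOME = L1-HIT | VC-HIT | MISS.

0: 0x55 (blk 10, set 0) → MISS  vc=[]
1: 0x57 (blk 10, set 0) → L1-HIT  vc=[]
2: 0x50 (blk 10, set 0) → L1-HIT  vc=[]
3: 0x55 (blk 10, set 0) → L1-HIT  vc=[]
4: 0x56 (blk 10, set 0) → L1-HIT  vc=[]
5: 0x53 (blk 10, set 0) → L1-HIT  vc=[]
6: 0x13 (blk 2, set 0) → MISS  vc=[10]
7: 0x55 (blk 10, set 0) → VC-HIT  vc=[2]
8: 0x16 (blk 2, set 0) → VC-HIT  vc=[10]
9: 0x15 (blk 2, set 0) → L1-HIT  vc=[10]
10: 0x55 (blk 10, set 0) → VC-HIT  vc=[2]
11: 0x11 (blk 2, set 0) → VC-HIT  vc=[10]
12: 0x16 (blk 2, set 0) → L1-HIT  vc=[10]
13: 0x52 (blk 10, set 0) → VC-HIT  vc=[2]

OUTCOME = L1-HIT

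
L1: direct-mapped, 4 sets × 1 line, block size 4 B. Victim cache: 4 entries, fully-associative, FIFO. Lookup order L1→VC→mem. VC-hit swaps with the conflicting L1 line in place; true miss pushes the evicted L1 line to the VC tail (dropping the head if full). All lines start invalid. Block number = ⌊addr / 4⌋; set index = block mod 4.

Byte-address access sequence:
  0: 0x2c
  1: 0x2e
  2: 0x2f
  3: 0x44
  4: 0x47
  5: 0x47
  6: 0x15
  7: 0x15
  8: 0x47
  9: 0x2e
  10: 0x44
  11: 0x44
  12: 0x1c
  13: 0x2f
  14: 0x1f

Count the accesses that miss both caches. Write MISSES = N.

#0 0x2c→b11/s3 MISS; vc=[]
#1 0x2e→b11/s3 L1-HIT; vc=[]
#2 0x2f→b11/s3 L1-HIT; vc=[]
#3 0x44→b17/s1 MISS; vc=[]
#4 0x47→b17/s1 L1-HIT; vc=[]
#5 0x47→b17/s1 L1-HIT; vc=[]
#6 0x15→b5/s1 MISS; vc=[17]
#7 0x15→b5/s1 L1-HIT; vc=[17]
#8 0x47→b17/s1 VC-HIT; vc=[5]
#9 0x2e→b11/s3 L1-HIT; vc=[5]
#10 0x44→b17/s1 L1-HIT; vc=[5]
#11 0x44→b17/s1 L1-HIT; vc=[5]
#12 0x1c→b7/s3 MISS; vc=[5,11]
#13 0x2f→b11/s3 VC-HIT; vc=[5,7]
#14 0x1f→b7/s3 VC-HIT; vc=[5,11]

MISSES = 4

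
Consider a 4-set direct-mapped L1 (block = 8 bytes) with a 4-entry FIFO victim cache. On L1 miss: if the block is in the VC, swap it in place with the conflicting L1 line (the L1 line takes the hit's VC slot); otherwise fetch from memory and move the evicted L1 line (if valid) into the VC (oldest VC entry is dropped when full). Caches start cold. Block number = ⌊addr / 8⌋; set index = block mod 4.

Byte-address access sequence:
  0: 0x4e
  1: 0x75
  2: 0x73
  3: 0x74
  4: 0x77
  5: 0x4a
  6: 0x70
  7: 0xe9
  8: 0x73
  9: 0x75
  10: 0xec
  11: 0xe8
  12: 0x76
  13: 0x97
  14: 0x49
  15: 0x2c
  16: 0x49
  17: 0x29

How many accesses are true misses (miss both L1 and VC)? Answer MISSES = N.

MISSES = 5

  [0] addr=0x4e blk=9 s=1: MISS | VC []
  [1] addr=0x75 blk=14 s=2: MISS | VC []
  [2] addr=0x73 blk=14 s=2: L1-HIT | VC []
  [3] addr=0x74 blk=14 s=2: L1-HIT | VC []
  [4] addr=0x77 blk=14 s=2: L1-HIT | VC []
  [5] addr=0x4a blk=9 s=1: L1-HIT | VC []
  [6] addr=0x70 blk=14 s=2: L1-HIT | VC []
  [7] addr=0xe9 blk=29 s=1: MISS | VC [9]
  [8] addr=0x73 blk=14 s=2: L1-HIT | VC [9]
  [9] addr=0x75 blk=14 s=2: L1-HIT | VC [9]
  [10] addr=0xec blk=29 s=1: L1-HIT | VC [9]
  [11] addr=0xe8 blk=29 s=1: L1-HIT | VC [9]
  [12] addr=0x76 blk=14 s=2: L1-HIT | VC [9]
  [13] addr=0x97 blk=18 s=2: MISS | VC [9, 14]
  [14] addr=0x49 blk=9 s=1: VC-HIT | VC [29, 14]
  [15] addr=0x2c blk=5 s=1: MISS | VC [29, 14, 9]
  [16] addr=0x49 blk=9 s=1: VC-HIT | VC [29, 14, 5]
  [17] addr=0x29 blk=5 s=1: VC-HIT | VC [29, 14, 9]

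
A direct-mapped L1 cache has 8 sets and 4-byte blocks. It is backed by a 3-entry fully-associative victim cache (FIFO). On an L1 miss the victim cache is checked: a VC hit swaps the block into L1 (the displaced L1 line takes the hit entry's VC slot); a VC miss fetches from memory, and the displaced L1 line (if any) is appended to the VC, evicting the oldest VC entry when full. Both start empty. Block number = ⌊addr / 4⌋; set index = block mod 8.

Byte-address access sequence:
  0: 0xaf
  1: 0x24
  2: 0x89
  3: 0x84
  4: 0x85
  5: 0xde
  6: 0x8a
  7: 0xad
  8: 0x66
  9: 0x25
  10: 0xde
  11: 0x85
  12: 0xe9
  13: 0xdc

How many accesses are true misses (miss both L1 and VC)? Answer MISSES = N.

MISSES = 7

#0 0xaf→b43/s3 MISS; vc=[]
#1 0x24→b9/s1 MISS; vc=[]
#2 0x89→b34/s2 MISS; vc=[]
#3 0x84→b33/s1 MISS; vc=[9]
#4 0x85→b33/s1 L1-HIT; vc=[9]
#5 0xde→b55/s7 MISS; vc=[9]
#6 0x8a→b34/s2 L1-HIT; vc=[9]
#7 0xad→b43/s3 L1-HIT; vc=[9]
#8 0x66→b25/s1 MISS; vc=[9,33]
#9 0x25→b9/s1 VC-HIT; vc=[25,33]
#10 0xde→b55/s7 L1-HIT; vc=[25,33]
#11 0x85→b33/s1 VC-HIT; vc=[25,9]
#12 0xe9→b58/s2 MISS; vc=[25,9,34]
#13 0xdc→b55/s7 L1-HIT; vc=[25,9,34]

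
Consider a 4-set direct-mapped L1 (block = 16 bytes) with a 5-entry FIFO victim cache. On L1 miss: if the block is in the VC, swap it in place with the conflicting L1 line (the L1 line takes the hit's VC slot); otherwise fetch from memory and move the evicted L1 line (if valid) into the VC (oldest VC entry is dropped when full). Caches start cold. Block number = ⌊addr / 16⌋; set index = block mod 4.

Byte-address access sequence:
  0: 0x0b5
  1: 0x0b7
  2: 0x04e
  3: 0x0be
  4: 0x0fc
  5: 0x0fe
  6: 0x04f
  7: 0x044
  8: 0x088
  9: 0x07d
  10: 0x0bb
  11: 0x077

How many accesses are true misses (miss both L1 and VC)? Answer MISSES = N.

MISSES = 5

0: 0xb5 (blk 11, set 3) → MISS  vc=[]
1: 0xb7 (blk 11, set 3) → L1-HIT  vc=[]
2: 0x4e (blk 4, set 0) → MISS  vc=[]
3: 0xbe (blk 11, set 3) → L1-HIT  vc=[]
4: 0xfc (blk 15, set 3) → MISS  vc=[11]
5: 0xfe (blk 15, set 3) → L1-HIT  vc=[11]
6: 0x4f (blk 4, set 0) → L1-HIT  vc=[11]
7: 0x44 (blk 4, set 0) → L1-HIT  vc=[11]
8: 0x88 (blk 8, set 0) → MISS  vc=[11, 4]
9: 0x7d (blk 7, set 3) → MISS  vc=[11, 4, 15]
10: 0xbb (blk 11, set 3) → VC-HIT  vc=[7, 4, 15]
11: 0x77 (blk 7, set 3) → VC-HIT  vc=[11, 4, 15]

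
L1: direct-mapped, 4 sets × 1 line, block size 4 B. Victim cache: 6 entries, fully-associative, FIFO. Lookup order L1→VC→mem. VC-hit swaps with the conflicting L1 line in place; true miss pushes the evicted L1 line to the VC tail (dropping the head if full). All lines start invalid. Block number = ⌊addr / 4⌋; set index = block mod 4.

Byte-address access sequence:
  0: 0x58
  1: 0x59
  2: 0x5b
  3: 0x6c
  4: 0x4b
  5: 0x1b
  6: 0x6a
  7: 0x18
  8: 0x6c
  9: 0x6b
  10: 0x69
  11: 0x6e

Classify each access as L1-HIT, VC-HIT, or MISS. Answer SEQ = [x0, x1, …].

SEQ = [MISS, L1-HIT, L1-HIT, MISS, MISS, MISS, MISS, VC-HIT, L1-HIT, VC-HIT, L1-HIT, L1-HIT]

0: 0x58 (blk 22, set 2) → MISS  vc=[]
1: 0x59 (blk 22, set 2) → L1-HIT  vc=[]
2: 0x5b (blk 22, set 2) → L1-HIT  vc=[]
3: 0x6c (blk 27, set 3) → MISS  vc=[]
4: 0x4b (blk 18, set 2) → MISS  vc=[22]
5: 0x1b (blk 6, set 2) → MISS  vc=[22, 18]
6: 0x6a (blk 26, set 2) → MISS  vc=[22, 18, 6]
7: 0x18 (blk 6, set 2) → VC-HIT  vc=[22, 18, 26]
8: 0x6c (blk 27, set 3) → L1-HIT  vc=[22, 18, 26]
9: 0x6b (blk 26, set 2) → VC-HIT  vc=[22, 18, 6]
10: 0x69 (blk 26, set 2) → L1-HIT  vc=[22, 18, 6]
11: 0x6e (blk 27, set 3) → L1-HIT  vc=[22, 18, 6]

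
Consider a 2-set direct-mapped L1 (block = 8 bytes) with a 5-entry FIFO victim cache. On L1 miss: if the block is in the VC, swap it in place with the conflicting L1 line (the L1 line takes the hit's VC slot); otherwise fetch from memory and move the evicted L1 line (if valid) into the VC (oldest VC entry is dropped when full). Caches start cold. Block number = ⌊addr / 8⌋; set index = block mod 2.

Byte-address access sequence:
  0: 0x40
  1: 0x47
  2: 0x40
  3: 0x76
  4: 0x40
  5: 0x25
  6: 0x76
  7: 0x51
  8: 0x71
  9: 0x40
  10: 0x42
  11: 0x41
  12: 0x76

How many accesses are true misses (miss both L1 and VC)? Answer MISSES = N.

MISSES = 4

  [0] addr=0x40 blk=8 s=0: MISS | VC []
  [1] addr=0x47 blk=8 s=0: L1-HIT | VC []
  [2] addr=0x40 blk=8 s=0: L1-HIT | VC []
  [3] addr=0x76 blk=14 s=0: MISS | VC [8]
  [4] addr=0x40 blk=8 s=0: VC-HIT | VC [14]
  [5] addr=0x25 blk=4 s=0: MISS | VC [14, 8]
  [6] addr=0x76 blk=14 s=0: VC-HIT | VC [4, 8]
  [7] addr=0x51 blk=10 s=0: MISS | VC [4, 8, 14]
  [8] addr=0x71 blk=14 s=0: VC-HIT | VC [4, 8, 10]
  [9] addr=0x40 blk=8 s=0: VC-HIT | VC [4, 14, 10]
  [10] addr=0x42 blk=8 s=0: L1-HIT | VC [4, 14, 10]
  [11] addr=0x41 blk=8 s=0: L1-HIT | VC [4, 14, 10]
  [12] addr=0x76 blk=14 s=0: VC-HIT | VC [4, 8, 10]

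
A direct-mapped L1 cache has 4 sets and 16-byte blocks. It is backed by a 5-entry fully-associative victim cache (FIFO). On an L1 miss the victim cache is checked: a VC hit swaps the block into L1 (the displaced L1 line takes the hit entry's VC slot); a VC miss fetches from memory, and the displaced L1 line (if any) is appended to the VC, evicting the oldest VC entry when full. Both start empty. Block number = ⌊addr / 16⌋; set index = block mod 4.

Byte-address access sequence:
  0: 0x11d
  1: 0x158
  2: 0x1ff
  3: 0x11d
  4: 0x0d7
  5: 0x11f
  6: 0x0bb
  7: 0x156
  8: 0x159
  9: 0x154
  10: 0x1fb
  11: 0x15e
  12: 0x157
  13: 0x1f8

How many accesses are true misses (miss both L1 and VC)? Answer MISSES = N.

#0 0x11d→b17/s1 MISS; vc=[]
#1 0x158→b21/s1 MISS; vc=[17]
#2 0x1ff→b31/s3 MISS; vc=[17]
#3 0x11d→b17/s1 VC-HIT; vc=[21]
#4 0xd7→b13/s1 MISS; vc=[21,17]
#5 0x11f→b17/s1 VC-HIT; vc=[21,13]
#6 0xbb→b11/s3 MISS; vc=[21,13,31]
#7 0x156→b21/s1 VC-HIT; vc=[17,13,31]
#8 0x159→b21/s1 L1-HIT; vc=[17,13,31]
#9 0x154→b21/s1 L1-HIT; vc=[17,13,31]
#10 0x1fb→b31/s3 VC-HIT; vc=[17,13,11]
#11 0x15e→b21/s1 L1-HIT; vc=[17,13,11]
#12 0x157→b21/s1 L1-HIT; vc=[17,13,11]
#13 0x1f8→b31/s3 L1-HIT; vc=[17,13,11]

MISSES = 5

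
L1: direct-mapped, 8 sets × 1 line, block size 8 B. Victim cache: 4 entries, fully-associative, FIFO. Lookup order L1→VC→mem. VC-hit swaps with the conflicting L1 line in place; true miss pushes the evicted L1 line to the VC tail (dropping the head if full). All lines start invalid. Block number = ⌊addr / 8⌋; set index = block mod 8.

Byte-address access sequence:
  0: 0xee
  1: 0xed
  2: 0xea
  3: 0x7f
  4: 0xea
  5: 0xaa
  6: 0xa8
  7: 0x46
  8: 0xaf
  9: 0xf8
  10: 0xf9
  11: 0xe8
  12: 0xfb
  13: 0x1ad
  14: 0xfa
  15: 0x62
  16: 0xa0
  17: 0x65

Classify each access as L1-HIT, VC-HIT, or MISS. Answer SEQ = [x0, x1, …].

SEQ = [MISS, L1-HIT, L1-HIT, MISS, L1-HIT, MISS, L1-HIT, MISS, L1-HIT, MISS, L1-HIT, VC-HIT, L1-HIT, MISS, L1-HIT, MISS, MISS, VC-HIT]

#0 0xee→b29/s5 MISS; vc=[]
#1 0xed→b29/s5 L1-HIT; vc=[]
#2 0xea→b29/s5 L1-HIT; vc=[]
#3 0x7f→b15/s7 MISS; vc=[]
#4 0xea→b29/s5 L1-HIT; vc=[]
#5 0xaa→b21/s5 MISS; vc=[29]
#6 0xa8→b21/s5 L1-HIT; vc=[29]
#7 0x46→b8/s0 MISS; vc=[29]
#8 0xaf→b21/s5 L1-HIT; vc=[29]
#9 0xf8→b31/s7 MISS; vc=[29,15]
#10 0xf9→b31/s7 L1-HIT; vc=[29,15]
#11 0xe8→b29/s5 VC-HIT; vc=[21,15]
#12 0xfb→b31/s7 L1-HIT; vc=[21,15]
#13 0x1ad→b53/s5 MISS; vc=[21,15,29]
#14 0xfa→b31/s7 L1-HIT; vc=[21,15,29]
#15 0x62→b12/s4 MISS; vc=[21,15,29]
#16 0xa0→b20/s4 MISS; vc=[21,15,29,12]
#17 0x65→b12/s4 VC-HIT; vc=[21,15,29,20]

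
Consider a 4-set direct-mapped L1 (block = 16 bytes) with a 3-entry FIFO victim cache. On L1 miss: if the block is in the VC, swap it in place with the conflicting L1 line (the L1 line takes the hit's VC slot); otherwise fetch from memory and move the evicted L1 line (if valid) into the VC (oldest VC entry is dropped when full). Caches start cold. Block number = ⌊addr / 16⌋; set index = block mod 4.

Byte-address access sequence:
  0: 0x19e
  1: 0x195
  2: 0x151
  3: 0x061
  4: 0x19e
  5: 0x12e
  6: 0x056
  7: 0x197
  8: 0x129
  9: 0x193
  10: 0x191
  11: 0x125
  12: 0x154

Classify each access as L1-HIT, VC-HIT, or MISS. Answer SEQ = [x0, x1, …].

SEQ = [MISS, L1-HIT, MISS, MISS, VC-HIT, MISS, MISS, VC-HIT, L1-HIT, L1-HIT, L1-HIT, L1-HIT, VC-HIT]

#0 0x19e→b25/s1 MISS; vc=[]
#1 0x195→b25/s1 L1-HIT; vc=[]
#2 0x151→b21/s1 MISS; vc=[25]
#3 0x61→b6/s2 MISS; vc=[25]
#4 0x19e→b25/s1 VC-HIT; vc=[21]
#5 0x12e→b18/s2 MISS; vc=[21,6]
#6 0x56→b5/s1 MISS; vc=[21,6,25]
#7 0x197→b25/s1 VC-HIT; vc=[21,6,5]
#8 0x129→b18/s2 L1-HIT; vc=[21,6,5]
#9 0x193→b25/s1 L1-HIT; vc=[21,6,5]
#10 0x191→b25/s1 L1-HIT; vc=[21,6,5]
#11 0x125→b18/s2 L1-HIT; vc=[21,6,5]
#12 0x154→b21/s1 VC-HIT; vc=[25,6,5]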